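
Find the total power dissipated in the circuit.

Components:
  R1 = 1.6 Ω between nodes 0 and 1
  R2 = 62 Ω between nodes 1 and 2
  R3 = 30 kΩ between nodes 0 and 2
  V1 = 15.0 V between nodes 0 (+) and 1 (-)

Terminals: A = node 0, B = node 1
Nodal analysis, taking node 1 as the 0 V reference.
Source V1 fixes V_0 = 15 V.
KCL at each unknown node (sum of currents leaving = 0; resistances in Ω):
  Node 2: (V_2 - 0)/62 + (V_2 - 15)/30000 = 0
Collecting terms: 0.01616 × V_2 = 0.0005  =>  V_2 = 0.03094 V
Power in each resistor, P = (ΔV)²/R:
  P_R1 = (15 - 0)²/1.6 = 140.6 W
  P_R2 = (0 - 0.03094)²/62 = 0.00001544 W
  P_R3 = (15 - 0.03094)²/30000 = 0.007469 W
P_total = P_R1 + P_R2 + P_R3 = 140.6 W

Final answer: 140.6 W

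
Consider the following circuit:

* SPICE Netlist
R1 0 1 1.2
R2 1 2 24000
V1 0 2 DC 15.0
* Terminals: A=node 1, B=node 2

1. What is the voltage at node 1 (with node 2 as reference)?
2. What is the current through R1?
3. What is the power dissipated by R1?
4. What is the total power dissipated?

Nodal analysis, taking node 2 as the 0 V reference.
Source V1 fixes V_0 = 15 V.
KCL at each unknown node (sum of currents leaving = 0; resistances in Ω):
  Node 1: (V_1 - 15)/1.2 + (V_1 - 0)/24000 = 0
Collecting terms: 0.8334 × V_1 = 12.5  =>  V_1 = 15 V
Part 1:
  Read off the nodal solution: V_1 = 15 V
Part 2:
  I_R1 = (V_0 - V_1)/R1 = (15 - 15)/1.2 = 0.000625 A
  Magnitude: I_R1 = 0.000625 A
Part 3:
  I_R1 = (V_0 - V_1)/R1 = (15 - 15)/1.2 = 0.000625 A
  P_R1 = I_R1² × R1 = (0.000625)² × 1.2 = 0.0000004687 W
Part 4:
  Power in each resistor, P = (ΔV)²/R:
    P_R1 = (15 - 15)²/1.2 = 0.0000004687 W
    P_R2 = (15 - 0)²/24000 = 0.009374 W
  P_total = P_R1 + P_R2 = 0.009375 W

Final answers:
1. V_1 = 15 V
2. I_R1 = 0.000625 A
3. P_R1 = 4.687e-07 W
4. P_total = 0.009375 W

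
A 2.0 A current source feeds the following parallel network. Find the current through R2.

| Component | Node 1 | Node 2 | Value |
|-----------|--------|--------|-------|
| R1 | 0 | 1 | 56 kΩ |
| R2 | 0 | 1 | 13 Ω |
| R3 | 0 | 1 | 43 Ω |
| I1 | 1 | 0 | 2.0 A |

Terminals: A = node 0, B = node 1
All resistors sit directly between nodes 0 and 1, so they are in parallel and share one voltage V; the full source current 2 A splits among them.
1/R_par = 1/56000 + 1/13 + 1/43 = 0.1002 S  =>  R_par = 9.98 Ω
V = I × R_par = 2 × 9.98 = 19.96 V
I_R2 = V/R2 = 19.96/13 = 1.535 A

Final answer: 1.535 A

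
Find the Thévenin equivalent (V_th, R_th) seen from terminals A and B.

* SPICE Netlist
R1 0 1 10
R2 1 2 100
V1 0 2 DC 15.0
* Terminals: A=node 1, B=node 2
Step 1 — V_th is the open-circuit voltage V_A - V_B (nothing connected across the terminals).
Nodal analysis, taking node 2 as the 0 V reference.
Source V1 fixes V_0 = 15 V.
KCL at each unknown node (sum of currents leaving = 0; resistances in Ω):
  Node 1: (V_1 - 15)/10 + (V_1 - 0)/100 = 0
Collecting terms: 0.11 × V_1 = 1.5  =>  V_1 = 13.64 V
V_th = V_1 - V_2 = 13.64 - 0 = 13.64 V
Step 2 — R_th: zero the source — replace V1 by a short circuit (node 2 merges into node 0) — and find the resistance seen between A (node 1) and B (node 0).
Reduce the network between node 1 (A) and node 0 (B) by series/parallel combination:
  Rp1 = R1 ‖ R2 (parallel, both between nodes 0 and 1) = 1/(1/10 + 1/100) = 9.091 Ω
R_th = 9.091 Ω

Final answer: V_th = 13.64 V, R_th = 9.091 Ω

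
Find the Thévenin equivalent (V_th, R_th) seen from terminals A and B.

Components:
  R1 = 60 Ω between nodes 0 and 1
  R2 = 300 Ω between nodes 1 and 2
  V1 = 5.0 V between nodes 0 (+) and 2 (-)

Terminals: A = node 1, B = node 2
Step 1 — V_th is the open-circuit voltage V_A - V_B (nothing connected across the terminals).
Nodal analysis, taking node 2 as the 0 V reference.
Source V1 fixes V_0 = 5 V.
KCL at each unknown node (sum of currents leaving = 0; resistances in Ω):
  Node 1: (V_1 - 5)/60 + (V_1 - 0)/300 = 0
Collecting terms: 0.02 × V_1 = 0.08333  =>  V_1 = 4.167 V
V_th = V_1 - V_2 = 4.167 - 0 = 4.167 V
Step 2 — R_th: zero the source — replace V1 by a short circuit (node 2 merges into node 0) — and find the resistance seen between A (node 1) and B (node 0).
Reduce the network between node 1 (A) and node 0 (B) by series/parallel combination:
  Rp1 = R1 ‖ R2 (parallel, both between nodes 0 and 1) = 1/(1/60 + 1/300) = 50 Ω
R_th = 50 Ω

Final answer: V_th = 4.167 V, R_th = 50 Ω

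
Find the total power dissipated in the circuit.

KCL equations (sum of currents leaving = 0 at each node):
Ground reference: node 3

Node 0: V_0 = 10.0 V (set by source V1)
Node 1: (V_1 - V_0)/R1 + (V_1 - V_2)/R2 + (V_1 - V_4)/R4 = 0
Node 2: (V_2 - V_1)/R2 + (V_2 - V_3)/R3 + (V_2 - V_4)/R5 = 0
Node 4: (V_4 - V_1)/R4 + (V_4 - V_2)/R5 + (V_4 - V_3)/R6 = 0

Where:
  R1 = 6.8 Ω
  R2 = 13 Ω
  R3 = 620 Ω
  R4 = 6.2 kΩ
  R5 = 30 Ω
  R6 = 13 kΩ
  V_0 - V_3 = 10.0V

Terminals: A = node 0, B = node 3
Nodal analysis, taking node 3 as the 0 V reference.
Source V1 fixes V_0 = 10 V.
KCL at each unknown node (sum of currents leaving = 0; resistances in Ω):
  Node 1: (V_1 - 10)/6.8 + (V_1 - V_2)/13 + (V_1 - V_4)/6200 = 0
  Node 2: (V_2 - V_1)/13 + (V_2 - 0)/620 + (V_2 - V_4)/30 = 0
  Node 4: (V_4 - V_1)/6200 + (V_4 - V_2)/30 + (V_4 - 0)/13000 = 0
Collecting terms (coefficients in siemens):
  0.2241·V_1 - 0.07692·V_2 - 0.0001613·V_4 = 1.471
  0.1119·V_2 - 0.07692·V_1 - 0.03333·V_4 = 0
  0.03357·V_4 - 0.0001613·V_1 - 0.03333·V_2 = 0
Solving these 3 simultaneous equations (Gaussian elimination) gives:
  V_1 = 9.889 V, V_2 = 9.677 V, V_4 = 9.656 V
Power in each resistor, P = (ΔV)²/R:
  P_R1 = (10 - 9.889)²/6.8 = 0.001818 W
  P_R2 = (9.889 - 9.677)²/13 = 0.003459 W
  P_R3 = (9.677 - 0)²/620 = 0.151 W
  P_R4 = (9.889 - 9.656)²/6200 = 0.000008773 W
  P_R5 = (9.677 - 9.656)²/30 = 0.00001492 W
  P_R6 = (0 - 9.656)²/13000 = 0.007172 W
P_total = P_R1 + P_R2 + P_R3 + P_R4 + P_R5 + P_R6 = 0.1635 W

Final answer: 0.1635 W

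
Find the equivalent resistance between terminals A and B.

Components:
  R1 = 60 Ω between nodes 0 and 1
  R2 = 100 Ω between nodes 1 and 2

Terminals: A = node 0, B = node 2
Reduce the network between node 0 (A) and node 2 (B) by series/parallel combination:
  Rs1 = R1 + R2 (series, joined only at node 1) = 60 + 100 = 160 Ω
R_eq = 160 Ω

Final answer: 160 Ω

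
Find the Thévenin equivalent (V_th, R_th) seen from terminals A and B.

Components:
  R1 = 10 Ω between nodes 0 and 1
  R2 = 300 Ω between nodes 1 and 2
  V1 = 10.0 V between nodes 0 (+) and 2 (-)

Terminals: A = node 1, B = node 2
Step 1 — V_th is the open-circuit voltage V_A - V_B (nothing connected across the terminals).
Nodal analysis, taking node 2 as the 0 V reference.
Source V1 fixes V_0 = 10 V.
KCL at each unknown node (sum of currents leaving = 0; resistances in Ω):
  Node 1: (V_1 - 10)/10 + (V_1 - 0)/300 = 0
Collecting terms: 0.1033 × V_1 = 1  =>  V_1 = 9.677 V
V_th = V_1 - V_2 = 9.677 - 0 = 9.677 V
Step 2 — R_th: zero the source — replace V1 by a short circuit (node 2 merges into node 0) — and find the resistance seen between A (node 1) and B (node 0).
Reduce the network between node 1 (A) and node 0 (B) by series/parallel combination:
  Rp1 = R1 ‖ R2 (parallel, both between nodes 0 and 1) = 1/(1/10 + 1/300) = 9.677 Ω
R_th = 9.677 Ω

Final answer: V_th = 9.677 V, R_th = 9.677 Ω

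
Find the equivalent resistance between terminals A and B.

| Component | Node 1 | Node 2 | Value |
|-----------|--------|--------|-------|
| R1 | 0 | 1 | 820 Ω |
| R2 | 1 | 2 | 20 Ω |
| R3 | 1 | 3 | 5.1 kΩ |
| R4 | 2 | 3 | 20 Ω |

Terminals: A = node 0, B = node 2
Reduce the network between node 0 (A) and node 2 (B) by series/parallel combination:
  Rs1 = R3 + R4 (series, joined only at node 3) = 5100 + 20 = 5120 Ω
  Rp1 = R2 ‖ Rs1 (parallel, both between nodes 1 and 2) = 1/(1/20 + 1/5120) = 19.92 Ω
  Rs2 = R1 + Rp1 (series, joined only at node 1) = 820 + 19.92 = 839.9 Ω
R_eq = 839.9 Ω

Final answer: 839.9 Ω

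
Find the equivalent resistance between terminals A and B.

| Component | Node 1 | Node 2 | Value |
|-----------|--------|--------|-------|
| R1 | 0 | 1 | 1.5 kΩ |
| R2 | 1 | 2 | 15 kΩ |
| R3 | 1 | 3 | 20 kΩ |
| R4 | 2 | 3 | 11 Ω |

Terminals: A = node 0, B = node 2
Reduce the network between node 0 (A) and node 2 (B) by series/parallel combination:
  Rs1 = R3 + R4 (series, joined only at node 3) = 20000 + 11 = 20010 Ω
  Rp1 = R2 ‖ Rs1 (parallel, both between nodes 1 and 2) = 1/(1/15000 + 1/20010) = 8573 Ω
  Rs2 = R1 + Rp1 (series, joined only at node 1) = 1500 + 8573 = 10070 Ω
R_eq = 10.07 kΩ

Final answer: 10.07 kΩ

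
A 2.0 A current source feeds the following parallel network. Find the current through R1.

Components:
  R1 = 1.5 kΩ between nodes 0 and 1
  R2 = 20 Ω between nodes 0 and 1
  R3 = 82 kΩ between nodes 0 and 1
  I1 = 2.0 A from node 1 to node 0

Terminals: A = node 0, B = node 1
All resistors sit directly between nodes 0 and 1, so they are in parallel and share one voltage V; the full source current 2 A splits among them.
1/R_par = 1/1500 + 1/20 + 1/82000 = 0.05068 S  =>  R_par = 19.73 Ω
V = I × R_par = 2 × 19.73 = 39.46 V
I_R1 = V/R1 = 39.46/1500 = 0.02631 A

Final answer: 0.02631 A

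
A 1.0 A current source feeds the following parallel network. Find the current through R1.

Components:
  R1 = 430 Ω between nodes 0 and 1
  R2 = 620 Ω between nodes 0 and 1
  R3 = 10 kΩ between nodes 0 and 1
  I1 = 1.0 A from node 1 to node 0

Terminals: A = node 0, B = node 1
All resistors sit directly between nodes 0 and 1, so they are in parallel and share one voltage V; the full source current 1 A splits among them.
1/R_par = 1/430 + 1/620 + 1/10000 = 0.004038 S  =>  R_par = 247.6 Ω
V = I × R_par = 1 × 247.6 = 247.6 V
I_R1 = V/R1 = 247.6/430 = 0.5759 A

Final answer: 0.5759 A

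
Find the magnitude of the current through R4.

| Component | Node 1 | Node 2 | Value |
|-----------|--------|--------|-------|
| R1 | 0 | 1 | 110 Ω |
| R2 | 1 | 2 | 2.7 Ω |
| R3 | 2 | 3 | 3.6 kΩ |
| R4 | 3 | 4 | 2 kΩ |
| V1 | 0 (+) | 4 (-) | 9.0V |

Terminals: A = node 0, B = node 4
Nodal analysis, taking node 4 as the 0 V reference.
Source V1 fixes V_0 = 9 V.
KCL at each unknown node (sum of currents leaving = 0; resistances in Ω):
  Node 1: (V_1 - 9)/110 + (V_1 - V_2)/2.7 = 0
  Node 2: (V_2 - V_1)/2.7 + (V_2 - V_3)/3600 = 0
  Node 3: (V_3 - V_2)/3600 + (V_3 - 0)/2000 = 0
Collecting terms (coefficients in siemens):
  0.3795·V_1 - 0.3704·V_2 = 0.08182
  0.3706·V_2 - 0.3704·V_1 - 0.0002778·V_3 = 0
  0.0007778·V_3 - 0.0002778·V_2 = 0
Solving these 3 simultaneous equations (Gaussian elimination) gives:
  V_1 = 8.827 V, V_2 = 8.822 V, V_3 = 3.151 V
I_R4 = (V_3 - V_4)/R4 = (3.151 - 0)/2000 = 0.001575 A
|I_R4| = 0.001575 A

Final answer: |I_R4| = 0.001575 A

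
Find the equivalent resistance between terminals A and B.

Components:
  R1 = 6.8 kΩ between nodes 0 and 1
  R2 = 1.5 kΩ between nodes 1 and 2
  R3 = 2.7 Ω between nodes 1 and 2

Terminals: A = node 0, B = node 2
Reduce the network between node 0 (A) and node 2 (B) by series/parallel combination:
  Rp1 = R2 ‖ R3 (parallel, both between nodes 1 and 2) = 1/(1/1500 + 1/2.7) = 2.695 Ω
  Rs1 = R1 + Rp1 (series, joined only at node 1) = 6800 + 2.695 = 6803 Ω
R_eq = 6.803 kΩ

Final answer: 6.803 kΩ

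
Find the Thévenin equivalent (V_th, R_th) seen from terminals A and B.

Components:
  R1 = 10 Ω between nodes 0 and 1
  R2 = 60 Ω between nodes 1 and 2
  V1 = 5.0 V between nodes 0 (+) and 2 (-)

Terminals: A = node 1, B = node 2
Step 1 — V_th is the open-circuit voltage V_A - V_B (nothing connected across the terminals).
Nodal analysis, taking node 2 as the 0 V reference.
Source V1 fixes V_0 = 5 V.
KCL at each unknown node (sum of currents leaving = 0; resistances in Ω):
  Node 1: (V_1 - 5)/10 + (V_1 - 0)/60 = 0
Collecting terms: 0.1167 × V_1 = 0.5  =>  V_1 = 4.286 V
V_th = V_1 - V_2 = 4.286 - 0 = 4.286 V
Step 2 — R_th: zero the source — replace V1 by a short circuit (node 2 merges into node 0) — and find the resistance seen between A (node 1) and B (node 0).
Reduce the network between node 1 (A) and node 0 (B) by series/parallel combination:
  Rp1 = R1 ‖ R2 (parallel, both between nodes 0 and 1) = 1/(1/10 + 1/60) = 8.571 Ω
R_th = 8.571 Ω

Final answer: V_th = 4.286 V, R_th = 8.571 Ω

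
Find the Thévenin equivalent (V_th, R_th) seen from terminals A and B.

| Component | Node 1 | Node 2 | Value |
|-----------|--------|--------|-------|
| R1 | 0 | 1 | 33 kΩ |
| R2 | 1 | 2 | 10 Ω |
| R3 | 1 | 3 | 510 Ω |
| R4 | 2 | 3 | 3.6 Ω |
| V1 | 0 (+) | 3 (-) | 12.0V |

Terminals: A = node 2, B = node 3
Step 1 — V_th is the open-circuit voltage V_A - V_B (nothing connected across the terminals).
Nodal analysis, taking node 3 as the 0 V reference.
Source V1 fixes V_0 = 12 V.
KCL at each unknown node (sum of currents leaving = 0; resistances in Ω):
  Node 1: (V_1 - 12)/33000 + (V_1 - V_2)/10 + (V_1 - 0)/510 = 0
  Node 2: (V_2 - V_1)/10 + (V_2 - 0)/3.6 = 0
Collecting terms (coefficients in siemens):
  0.102·V_1 - 0.1·V_2 = 0.0003636
  0.3778·V_2 - 0.1·V_1 = 0
Determinant D = (0.102)(0.3778) - (-0.1)(-0.1) = 0.02853
V_1 = [(0.0003636)(0.3778) - (-0.1)(0)]/D = 0.004815 V
V_2 = [(0.102)(0) - (0.0003636)(-0.1)]/D = 0.001275 V
V_th = V_2 - V_3 = 0.001275 - 0 = 0.001275 V
Step 2 — R_th: zero the source — replace V1 by a short circuit (node 3 merges into node 0) — and find the resistance seen between A (node 2) and B (node 0).
Reduce the network between node 2 (A) and node 0 (B) by series/parallel combination:
  Rp1 = R1 ‖ R3 (parallel, both between nodes 0 and 1) = 1/(1/33000 + 1/510) = 502.2 Ω
  Rs1 = R2 + Rp1 (series, joined only at node 1) = 10 + 502.2 = 512.2 Ω
  Rp2 = R4 ‖ Rs1 (parallel, both between nodes 0 and 2) = 1/(1/3.6 + 1/512.2) = 3.575 Ω
R_th = 3.575 Ω

Final answer: V_th = 0.001275 V, R_th = 3.575 Ω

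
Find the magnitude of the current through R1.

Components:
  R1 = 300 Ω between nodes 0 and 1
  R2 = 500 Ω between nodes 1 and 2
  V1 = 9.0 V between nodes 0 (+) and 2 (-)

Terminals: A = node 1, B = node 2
Nodal analysis, taking node 2 as the 0 V reference.
Source V1 fixes V_0 = 9 V.
KCL at each unknown node (sum of currents leaving = 0; resistances in Ω):
  Node 1: (V_1 - 9)/300 + (V_1 - 0)/500 = 0
Collecting terms: 0.005333 × V_1 = 0.03  =>  V_1 = 5.625 V
I_R1 = (V_0 - V_1)/R1 = (9 - 5.625)/300 = 0.01125 A
|I_R1| = 0.01125 A

Final answer: |I_R1| = 0.01125 A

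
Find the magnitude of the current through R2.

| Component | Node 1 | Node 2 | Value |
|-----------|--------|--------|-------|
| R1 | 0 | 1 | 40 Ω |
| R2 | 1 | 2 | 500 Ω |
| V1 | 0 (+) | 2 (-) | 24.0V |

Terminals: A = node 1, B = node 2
Nodal analysis, taking node 2 as the 0 V reference.
Source V1 fixes V_0 = 24 V.
KCL at each unknown node (sum of currents leaving = 0; resistances in Ω):
  Node 1: (V_1 - 24)/40 + (V_1 - 0)/500 = 0
Collecting terms: 0.027 × V_1 = 0.6  =>  V_1 = 22.22 V
I_R2 = (V_1 - V_2)/R2 = (22.22 - 0)/500 = 0.04444 A
|I_R2| = 0.04444 A

Final answer: |I_R2| = 0.04444 A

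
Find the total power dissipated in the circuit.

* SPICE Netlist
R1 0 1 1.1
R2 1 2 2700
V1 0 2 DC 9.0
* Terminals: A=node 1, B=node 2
Nodal analysis, taking node 2 as the 0 V reference.
Source V1 fixes V_0 = 9 V.
KCL at each unknown node (sum of currents leaving = 0; resistances in Ω):
  Node 1: (V_1 - 9)/1.1 + (V_1 - 0)/2700 = 0
Collecting terms: 0.9095 × V_1 = 8.182  =>  V_1 = 8.996 V
Power in each resistor, P = (ΔV)²/R:
  P_R1 = (9 - 8.996)²/1.1 = 0.00001221 W
  P_R2 = (8.996 - 0)²/2700 = 0.02998 W
P_total = P_R1 + P_R2 = 0.02999 W

Final answer: 0.02999 W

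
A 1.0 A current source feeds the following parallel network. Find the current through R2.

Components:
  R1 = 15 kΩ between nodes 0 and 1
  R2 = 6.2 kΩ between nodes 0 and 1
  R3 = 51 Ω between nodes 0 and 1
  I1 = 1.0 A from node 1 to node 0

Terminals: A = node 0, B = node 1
All resistors sit directly between nodes 0 and 1, so they are in parallel and share one voltage V; the full source current 1 A splits among them.
1/R_par = 1/15000 + 1/6200 + 1/51 = 0.01984 S  =>  R_par = 50.41 Ω
V = I × R_par = 1 × 50.41 = 50.41 V
I_R2 = V/R2 = 50.41/6200 = 0.008131 A

Final answer: 0.008131 A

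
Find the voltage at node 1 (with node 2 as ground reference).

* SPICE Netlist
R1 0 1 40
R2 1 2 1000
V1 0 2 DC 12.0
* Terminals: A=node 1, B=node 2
Nodal analysis, taking node 2 as the 0 V reference.
Source V1 fixes V_0 = 12 V.
KCL at each unknown node (sum of currents leaving = 0; resistances in Ω):
  Node 1: (V_1 - 12)/40 + (V_1 - 0)/1000 = 0
Collecting terms: 0.026 × V_1 = 0.3  =>  V_1 = 11.54 V
The requested potential is V_1 = 11.54 V.

Final answer: V_1 = 11.54 V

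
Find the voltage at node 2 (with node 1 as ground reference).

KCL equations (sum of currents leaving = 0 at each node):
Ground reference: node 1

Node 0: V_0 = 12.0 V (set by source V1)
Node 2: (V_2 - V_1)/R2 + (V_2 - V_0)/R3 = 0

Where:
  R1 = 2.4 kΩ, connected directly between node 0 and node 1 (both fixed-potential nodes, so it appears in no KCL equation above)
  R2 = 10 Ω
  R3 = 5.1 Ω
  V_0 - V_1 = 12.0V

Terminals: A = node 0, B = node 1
Nodal analysis, taking node 1 as the 0 V reference.
Source V1 fixes V_0 = 12 V.
KCL at each unknown node (sum of currents leaving = 0; resistances in Ω):
  Node 2: (V_2 - 0)/10 + (V_2 - 12)/5.1 = 0
Collecting terms: 0.2961 × V_2 = 2.353  =>  V_2 = 7.947 V
The requested potential is V_2 = 7.947 V.

Final answer: V_2 = 7.947 V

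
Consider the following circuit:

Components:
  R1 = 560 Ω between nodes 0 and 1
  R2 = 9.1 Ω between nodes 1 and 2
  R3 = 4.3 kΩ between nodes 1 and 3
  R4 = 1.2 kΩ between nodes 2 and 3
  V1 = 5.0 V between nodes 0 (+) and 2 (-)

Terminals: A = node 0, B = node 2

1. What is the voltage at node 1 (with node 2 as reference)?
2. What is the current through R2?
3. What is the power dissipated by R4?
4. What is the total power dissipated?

Nodal analysis, taking node 2 as the 0 V reference.
Source V1 fixes V_0 = 5 V.
KCL at each unknown node (sum of currents leaving = 0; resistances in Ω):
  Node 1: (V_1 - 5)/560 + (V_1 - 0)/9.1 + (V_1 - V_3)/4300 = 0
  Node 3: (V_3 - V_1)/4300 + (V_3 - 0)/1200 = 0
Collecting terms (coefficients in siemens):
  0.1119·V_1 - 0.0002326·V_3 = 0.008929
  0.001066·V_3 - 0.0002326·V_1 = 0
Determinant D = (0.1119)(0.001066) - (-0.0002326)(-0.0002326) = 0.0001192
V_1 = [(0.008929)(0.001066) - (-0.0002326)(0)]/D = 0.07982 V
V_3 = [(0.1119)(0) - (0.008929)(-0.0002326)]/D = 0.01742 V
Part 1:
  Read off the nodal solution: V_1 = 0.07982 V
Part 2:
  I_R2 = (V_1 - V_2)/R2 = (0.07982 - 0)/9.1 = 0.008772 A
  Magnitude: I_R2 = 0.008772 A
Part 3:
  I_R4 = (V_2 - V_3)/R4 = (0 - 0.01742)/1200 = -0.00001451 A
  P_R4 = I_R4² × R4 = (-0.00001451)² × 1200 = 0.0000002527 W
Part 4:
  Power in each resistor, P = (ΔV)²/R:
    P_R1 = (5 - 0.07982)²/560 = 0.04323 W
    P_R2 = (0.07982 - 0)²/9.1 = 0.0007002 W
    P_R3 = (0.07982 - 0.01742)²/4300 = 0.0000009057 W
    P_R4 = (0 - 0.01742)²/1200 = 0.0000002527 W
  P_total = P_R1 + P_R2 + P_R3 + P_R4 = 0.04393 W

Final answers:
1. V_1 = 0.07982 V
2. I_R2 = 0.008772 A
3. P_R4 = 2.527e-07 W
4. P_total = 0.04393 W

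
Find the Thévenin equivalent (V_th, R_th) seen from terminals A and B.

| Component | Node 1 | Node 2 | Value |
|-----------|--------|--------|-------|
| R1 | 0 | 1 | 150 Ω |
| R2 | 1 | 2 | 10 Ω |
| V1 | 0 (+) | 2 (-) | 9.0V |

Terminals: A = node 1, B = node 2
Step 1 — V_th is the open-circuit voltage V_A - V_B (nothing connected across the terminals).
Nodal analysis, taking node 2 as the 0 V reference.
Source V1 fixes V_0 = 9 V.
KCL at each unknown node (sum of currents leaving = 0; resistances in Ω):
  Node 1: (V_1 - 9)/150 + (V_1 - 0)/10 = 0
Collecting terms: 0.1067 × V_1 = 0.06  =>  V_1 = 0.5625 V
V_th = V_1 - V_2 = 0.5625 - 0 = 0.5625 V
Step 2 — R_th: zero the source — replace V1 by a short circuit (node 2 merges into node 0) — and find the resistance seen between A (node 1) and B (node 0).
Reduce the network between node 1 (A) and node 0 (B) by series/parallel combination:
  Rp1 = R1 ‖ R2 (parallel, both between nodes 0 and 1) = 1/(1/150 + 1/10) = 9.375 Ω
R_th = 9.375 Ω

Final answer: V_th = 0.5625 V, R_th = 9.375 Ω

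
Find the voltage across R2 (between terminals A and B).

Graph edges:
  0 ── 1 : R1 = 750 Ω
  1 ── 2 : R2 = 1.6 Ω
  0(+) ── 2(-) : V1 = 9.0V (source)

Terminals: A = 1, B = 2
R1 and R2 are in series across V1 (node 0 → node 1 → node 2), and the output A–B is taken across R2, so this is a voltage divider.
Series current: I = V1/(R1 + R2) = 9/(750 + 1.6) = 9/751.6 = 0.01197 A
V_R2 = I × R2 = V1 × R2/(R1 + R2) = 9 × 1.6/751.6 = 0.01916 V

Final answer: 0.01916 V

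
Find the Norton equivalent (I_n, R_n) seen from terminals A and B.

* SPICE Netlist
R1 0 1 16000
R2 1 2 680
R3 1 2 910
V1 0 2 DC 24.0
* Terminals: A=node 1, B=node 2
Find the Thévenin equivalent first; then I_n = V_th/R_th and R_n = R_th.
Step 1 — V_th is the open-circuit voltage V_A - V_B (nothing connected across the terminals).
Nodal analysis, taking node 2 as the 0 V reference.
Source V1 fixes V_0 = 24 V.
KCL at each unknown node (sum of currents leaving = 0; resistances in Ω):
  Node 1: (V_1 - 24)/16000 + (V_1 - 0)/680 + (V_1 - 0)/910 = 0
Collecting terms: 0.002632 × V_1 = 0.0015  =>  V_1 = 0.5699 V
V_th = V_1 - V_2 = 0.5699 - 0 = 0.5699 V
Step 2 — R_th: zero the source — replace V1 by a short circuit (node 2 merges into node 0) — and find the resistance seen between A (node 1) and B (node 0).
Reduce the network between node 1 (A) and node 0 (B) by series/parallel combination:
  Rp1 = R1 ‖ R2 ‖ R3 (parallel, all between nodes 0 and 1) = 1/(1/16000 + 1/680 + 1/910) = 379.9 Ω
R_th = 379.9 Ω
I_n = V_th/R_th = 0.5699/379.9 = 0.0015 A, and R_n = R_th = 379.9 Ω

Final answer: I_n = 0.0015 A, R_n = 379.9 Ω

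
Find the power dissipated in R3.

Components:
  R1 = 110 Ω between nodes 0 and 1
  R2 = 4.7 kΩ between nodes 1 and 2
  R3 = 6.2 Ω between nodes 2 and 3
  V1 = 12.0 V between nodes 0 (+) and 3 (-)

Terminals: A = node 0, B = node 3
Nodal analysis, taking node 3 as the 0 V reference.
Source V1 fixes V_0 = 12 V.
KCL at each unknown node (sum of currents leaving = 0; resistances in Ω):
  Node 1: (V_1 - 12)/110 + (V_1 - V_2)/4700 = 0
  Node 2: (V_2 - V_1)/4700 + (V_2 - 0)/6.2 = 0
Collecting terms (coefficients in siemens):
  0.009304·V_1 - 0.0002128·V_2 = 0.1091
  0.1615·V_2 - 0.0002128·V_1 = 0
Determinant D = (0.009304)(0.1615) - (-0.0002128)(-0.0002128) = 0.001503
V_1 = [(0.1091)(0.1615) - (-0.0002128)(0)]/D = 11.73 V
V_2 = [(0.009304)(0) - (0.1091)(-0.0002128)]/D = 0.01545 V
I_R3 = (V_2 - V_3)/R3 = (0.01545 - 0)/6.2 = 0.002492 A
P_R3 = I_R3² × R3 = (0.002492)² × 6.2 = 0.00003849 W

Final answer: 3.849e-05 W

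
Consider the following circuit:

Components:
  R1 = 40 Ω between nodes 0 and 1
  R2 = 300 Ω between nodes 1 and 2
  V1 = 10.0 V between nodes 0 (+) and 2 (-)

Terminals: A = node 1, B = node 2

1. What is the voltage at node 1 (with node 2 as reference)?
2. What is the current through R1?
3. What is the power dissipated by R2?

Nodal analysis, taking node 2 as the 0 V reference.
Source V1 fixes V_0 = 10 V.
KCL at each unknown node (sum of currents leaving = 0; resistances in Ω):
  Node 1: (V_1 - 10)/40 + (V_1 - 0)/300 = 0
Collecting terms: 0.02833 × V_1 = 0.25  =>  V_1 = 8.824 V
Part 1:
  Read off the nodal solution: V_1 = 8.824 V
Part 2:
  I_R1 = (V_0 - V_1)/R1 = (10 - 8.824)/40 = 0.02941 A
  Magnitude: I_R1 = 0.02941 A
Part 3:
  I_R2 = (V_1 - V_2)/R2 = (8.824 - 0)/300 = 0.02941 A
  P_R2 = I_R2² × R2 = (0.02941)² × 300 = 0.2595 W

Final answers:
1. V_1 = 8.824 V
2. I_R1 = 0.02941 A
3. P_R2 = 0.2595 W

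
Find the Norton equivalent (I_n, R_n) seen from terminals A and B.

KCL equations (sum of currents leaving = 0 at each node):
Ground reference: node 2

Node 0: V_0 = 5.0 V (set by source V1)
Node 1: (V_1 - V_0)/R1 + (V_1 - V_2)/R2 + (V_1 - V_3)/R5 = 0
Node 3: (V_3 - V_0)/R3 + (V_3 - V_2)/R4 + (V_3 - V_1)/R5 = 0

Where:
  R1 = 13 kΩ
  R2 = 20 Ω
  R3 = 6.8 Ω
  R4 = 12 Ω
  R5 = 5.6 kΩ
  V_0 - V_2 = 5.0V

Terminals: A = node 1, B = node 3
Find the Thévenin equivalent first; then I_n = V_th/R_th and R_n = R_th.
Step 1 — V_th is the open-circuit voltage V_A - V_B (nothing connected across the terminals).
Nodal analysis, taking node 2 as the 0 V reference.
Source V1 fixes V_0 = 5 V.
KCL at each unknown node (sum of currents leaving = 0; resistances in Ω):
  Node 1: (V_1 - 5)/13000 + (V_1 - 0)/20 + (V_1 - V_3)/5600 = 0
  Node 3: (V_3 - 5)/6.8 + (V_3 - 0)/12 + (V_3 - V_1)/5600 = 0
Collecting terms (coefficients in siemens):
  0.05026·V_1 - 0.0001786·V_3 = 0.0003846
  0.2306·V_3 - 0.0001786·V_1 = 0.7353
Determinant D = (0.05026)(0.2306) - (-0.0001786)(-0.0001786) = 0.01159
V_1 = [(0.0003846)(0.2306) - (-0.0001786)(0.7353)]/D = 0.01898 V
V_3 = [(0.05026)(0.7353) - (0.0003846)(-0.0001786)]/D = 3.189 V
V_th = V_1 - V_3 = 0.01898 - 3.189 = -3.17 V
Step 2 — R_th: zero the source — replace V1 by a short circuit (node 2 merges into node 0) — and find the resistance seen between A (node 1) and B (node 3).
Reduce the network between node 1 (A) and node 3 (B) by series/parallel combination:
  Rp1 = R1 ‖ R2 (parallel, both between nodes 0 and 1) = 1/(1/13000 + 1/20) = 19.97 Ω
  Rp2 = R3 ‖ R4 (parallel, both between nodes 0 and 3) = 1/(1/6.8 + 1/12) = 4.34 Ω
  Rs1 = Rp1 + Rp2 (series, joined only at node 0) = 19.97 + 4.34 = 24.31 Ω
  Rp3 = R5 ‖ Rs1 (parallel, both between nodes 1 and 3) = 1/(1/5600 + 1/24.31) = 24.2 Ω
R_th = 24.2 Ω
I_n = V_th/R_th = -3.17/24.2 = -0.131 A, and R_n = R_th = 24.2 Ω

Final answer: I_n = -0.131 A, R_n = 24.2 Ω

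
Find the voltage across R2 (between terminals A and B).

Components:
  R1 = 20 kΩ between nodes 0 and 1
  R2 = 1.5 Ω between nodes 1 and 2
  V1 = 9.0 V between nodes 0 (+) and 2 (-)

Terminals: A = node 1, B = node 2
R1 and R2 are in series across V1 (node 0 → node 1 → node 2), and the output A–B is taken across R2, so this is a voltage divider.
Series current: I = V1/(R1 + R2) = 9/(20000 + 1.5) = 9/20000 = 0.00045 A
V_R2 = I × R2 = V1 × R2/(R1 + R2) = 9 × 1.5/20000 = 0.0006749 V

Final answer: 0.0006749 V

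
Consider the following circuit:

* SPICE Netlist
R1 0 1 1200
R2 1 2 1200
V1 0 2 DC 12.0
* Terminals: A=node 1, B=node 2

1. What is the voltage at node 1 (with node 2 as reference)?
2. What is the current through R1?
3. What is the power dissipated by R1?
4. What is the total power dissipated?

Nodal analysis, taking node 2 as the 0 V reference.
Source V1 fixes V_0 = 12 V.
KCL at each unknown node (sum of currents leaving = 0; resistances in Ω):
  Node 1: (V_1 - 12)/1200 + (V_1 - 0)/1200 = 0
Collecting terms: 0.001667 × V_1 = 0.01  =>  V_1 = 6 V
Part 1:
  Read off the nodal solution: V_1 = 6 V
Part 2:
  I_R1 = (V_0 - V_1)/R1 = (12 - 6)/1200 = 0.005 A
  Magnitude: I_R1 = 0.005 A
Part 3:
  I_R1 = (V_0 - V_1)/R1 = (12 - 6)/1200 = 0.005 A
  P_R1 = I_R1² × R1 = (0.005)² × 1200 = 0.03 W
Part 4:
  Power in each resistor, P = (ΔV)²/R:
    P_R1 = (12 - 6)²/1200 = 0.03 W
    P_R2 = (6 - 0)²/1200 = 0.03 W
  P_total = P_R1 + P_R2 = 0.06 W

Final answers:
1. V_1 = 6 V
2. I_R1 = 0.005 A
3. P_R1 = 0.03 W
4. P_total = 0.06 W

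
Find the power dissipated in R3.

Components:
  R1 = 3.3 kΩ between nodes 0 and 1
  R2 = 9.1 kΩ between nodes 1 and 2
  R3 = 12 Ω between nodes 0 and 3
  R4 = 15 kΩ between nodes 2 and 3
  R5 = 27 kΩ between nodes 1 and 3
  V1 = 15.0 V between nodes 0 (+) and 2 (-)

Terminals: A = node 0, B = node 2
Nodal analysis, taking node 2 as the 0 V reference.
Source V1 fixes V_0 = 15 V.
KCL at each unknown node (sum of currents leaving = 0; resistances in Ω):
  Node 1: (V_1 - 15)/3300 + (V_1 - 0)/9100 + (V_1 - V_3)/27000 = 0
  Node 3: (V_3 - 15)/12 + (V_3 - 0)/15000 + (V_3 - V_1)/27000 = 0
Collecting terms (coefficients in siemens):
  0.00045·V_1 - 0.00003704·V_3 = 0.004545
  0.08344·V_3 - 0.00003704·V_1 = 1.25
Determinant D = (0.00045)(0.08344) - (-0.00003704)(-0.00003704) = 0.00003754
V_1 = [(0.004545)(0.08344) - (-0.00003704)(1.25)]/D = 11.34 V
V_3 = [(0.00045)(1.25) - (0.004545)(-0.00003704)]/D = 14.99 V
I_R3 = (V_0 - V_3)/R3 = (15 - 14.99)/12 = 0.001134 A
P_R3 = I_R3² × R3 = (0.001134)² × 12 = 0.00001544 W

Final answer: 1.544e-05 W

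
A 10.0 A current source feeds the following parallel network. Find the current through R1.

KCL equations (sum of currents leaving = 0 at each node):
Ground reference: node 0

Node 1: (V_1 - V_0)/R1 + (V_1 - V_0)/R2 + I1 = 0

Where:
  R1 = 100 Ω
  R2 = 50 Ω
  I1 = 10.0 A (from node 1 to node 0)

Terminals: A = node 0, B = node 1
All resistors sit directly between nodes 0 and 1, so they are in parallel and share one voltage V; the full source current 10 A splits among them.
1/R_par = 1/100 + 1/50 = 0.03 S  =>  R_par = 33.33 Ω
V = I × R_par = 10 × 33.33 = 333.3 V
I_R1 = V/R1 = 333.3/100 = 3.333 A

Final answer: 3.333 A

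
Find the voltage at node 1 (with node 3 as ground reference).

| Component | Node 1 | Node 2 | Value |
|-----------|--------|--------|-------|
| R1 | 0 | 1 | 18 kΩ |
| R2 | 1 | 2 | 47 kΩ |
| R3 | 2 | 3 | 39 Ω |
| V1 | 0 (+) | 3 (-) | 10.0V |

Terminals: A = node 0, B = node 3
Nodal analysis, taking node 3 as the 0 V reference.
Source V1 fixes V_0 = 10 V.
KCL at each unknown node (sum of currents leaving = 0; resistances in Ω):
  Node 1: (V_1 - 10)/18000 + (V_1 - V_2)/47000 = 0
  Node 2: (V_2 - V_1)/47000 + (V_2 - 0)/39 = 0
Collecting terms (coefficients in siemens):
  0.00007683·V_1 - 0.00002128·V_2 = 0.0005556
  0.02566·V_2 - 0.00002128·V_1 = 0
Determinant D = (0.00007683)(0.02566) - (-0.00002128)(-0.00002128) = 0.000001971
V_1 = [(0.0005556)(0.02566) - (-0.00002128)(0)]/D = 7.232 V
V_2 = [(0.00007683)(0) - (0.0005556)(-0.00002128)]/D = 0.005996 V
The requested potential is V_1 = 7.232 V.

Final answer: V_1 = 7.232 V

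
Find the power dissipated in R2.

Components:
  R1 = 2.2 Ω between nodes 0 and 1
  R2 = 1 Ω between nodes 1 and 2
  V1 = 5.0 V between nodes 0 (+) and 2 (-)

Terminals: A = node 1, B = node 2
Nodal analysis, taking node 2 as the 0 V reference.
Source V1 fixes V_0 = 5 V.
KCL at each unknown node (sum of currents leaving = 0; resistances in Ω):
  Node 1: (V_1 - 5)/2.2 + (V_1 - 0)/1 = 0
Collecting terms: 1.455 × V_1 = 2.273  =>  V_1 = 1.562 V
I_R2 = (V_1 - V_2)/R2 = (1.562 - 0)/1 = 1.562 A
P_R2 = I_R2² × R2 = (1.562)² × 1 = 2.441 W

Final answer: 2.441 W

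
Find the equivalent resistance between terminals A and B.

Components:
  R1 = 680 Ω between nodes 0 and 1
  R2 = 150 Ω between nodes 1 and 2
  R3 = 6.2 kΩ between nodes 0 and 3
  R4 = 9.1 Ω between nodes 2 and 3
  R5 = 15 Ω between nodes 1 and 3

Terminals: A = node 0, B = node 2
The network is not a plain series/parallel combination. Inject a 1 A test current into terminal A (node 0) and return it from terminal B (node 2); then R_eq = V_A / (1 A).
Nodal analysis, taking node 2 as the 0 V reference.
Current source I_test pushes 1 A into node 0 and draws it out of node 2.
KCL at each unknown node (sum of currents leaving = 0; resistances in Ω):
  Node 0: (V_0 - V_1)/680 + (V_0 - V_3)/6200 - 1 = 0
  Node 1: (V_1 - V_0)/680 + (V_1 - 0)/150 + (V_1 - V_3)/15 = 0
  Node 3: (V_3 - V_0)/6200 + (V_3 - V_1)/15 + (V_3 - 0)/9.1 = 0
Collecting terms (coefficients in siemens):
  0.001632·V_0 - 0.001471·V_1 - 0.0001613·V_3 = 1
  0.0748·V_1 - 0.001471·V_0 - 0.06667·V_3 = 0
  0.1767·V_3 - 0.0001613·V_0 - 0.06667·V_1 = 0
Solving these 3 simultaneous equations (Gaussian elimination) gives:
  V_0 = 631.1 V, V_1 = 19.46 V, V_3 = 7.919 V
R_eq = V_0 / 1 A = 631.1 Ω

Final answer: 631.1 Ω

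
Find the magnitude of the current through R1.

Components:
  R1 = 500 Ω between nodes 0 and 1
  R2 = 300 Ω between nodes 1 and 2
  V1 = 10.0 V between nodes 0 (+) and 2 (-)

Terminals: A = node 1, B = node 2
Nodal analysis, taking node 2 as the 0 V reference.
Source V1 fixes V_0 = 10 V.
KCL at each unknown node (sum of currents leaving = 0; resistances in Ω):
  Node 1: (V_1 - 10)/500 + (V_1 - 0)/300 = 0
Collecting terms: 0.005333 × V_1 = 0.02  =>  V_1 = 3.75 V
I_R1 = (V_0 - V_1)/R1 = (10 - 3.75)/500 = 0.0125 A
|I_R1| = 0.0125 A

Final answer: |I_R1| = 0.0125 A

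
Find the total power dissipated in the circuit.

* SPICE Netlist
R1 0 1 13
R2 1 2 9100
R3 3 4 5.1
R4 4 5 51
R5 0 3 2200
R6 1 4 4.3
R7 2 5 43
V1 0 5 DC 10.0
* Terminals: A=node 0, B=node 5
Nodal analysis, taking node 5 as the 0 V reference.
Source V1 fixes V_0 = 10 V.
KCL at each unknown node (sum of currents leaving = 0; resistances in Ω):
  Node 1: (V_1 - 10)/13 + (V_1 - V_2)/9100 + (V_1 - V_4)/4.3 = 0
  Node 2: (V_2 - V_1)/9100 + (V_2 - 0)/43 = 0
  Node 3: (V_3 - V_4)/5.1 + (V_3 - 10)/2200 = 0
  Node 4: (V_4 - V_3)/5.1 + (V_4 - 0)/51 + (V_4 - V_1)/4.3 = 0
Collecting terms (coefficients in siemens):
  0.3096·V_1 - 0.0001099·V_2 - 0.2326·V_4 = 0.7692
  0.02337·V_2 - 0.0001099·V_1 = 0
  0.1965·V_3 - 0.1961·V_4 = 0.004545
  0.4482·V_4 - 0.2326·V_1 - 0.1961·V_3 = 0
Solving these 4 simultaneous equations (Gaussian elimination) gives:
  V_1 = 8.098 V, V_2 = 0.03809 V, V_3 = 7.479 V, V_4 = 7.473 V
Power in each resistor, P = (ΔV)²/R:
  P_R1 = (10 - 8.098)²/13 = 0.2782 W
  P_R2 = (8.098 - 0.03809)²/9100 = 0.007139 W
  P_R3 = (7.479 - 7.473)²/5.1 = 0.000006696 W
  P_R4 = (7.473 - 0)²/51 = 1.095 W
  P_R5 = (10 - 7.479)²/2200 = 0.002889 W
  P_R6 = (8.098 - 7.473)²/4.3 = 0.09089 W
  P_R7 = (0.03809 - 0)²/43 = 0.00003374 W
P_total = P_R1 + P_R2 + P_R3 + P_R4 + P_R5 + P_R6 + P_R7 = 1.474 W

Final answer: 1.474 W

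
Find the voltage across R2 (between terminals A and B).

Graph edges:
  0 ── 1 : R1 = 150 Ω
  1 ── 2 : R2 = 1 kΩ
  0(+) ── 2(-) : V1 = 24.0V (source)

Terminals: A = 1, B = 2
R1 and R2 are in series across V1 (node 0 → node 1 → node 2), and the output A–B is taken across R2, so this is a voltage divider.
Series current: I = V1/(R1 + R2) = 24/(150 + 1000) = 24/1150 = 0.02087 A
V_R2 = I × R2 = V1 × R2/(R1 + R2) = 24 × 1000/1150 = 20.87 V

Final answer: 20.87 V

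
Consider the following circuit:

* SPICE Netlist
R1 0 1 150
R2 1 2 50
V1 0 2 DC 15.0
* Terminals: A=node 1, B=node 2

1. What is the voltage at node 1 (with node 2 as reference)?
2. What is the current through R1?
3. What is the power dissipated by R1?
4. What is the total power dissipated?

Nodal analysis, taking node 2 as the 0 V reference.
Source V1 fixes V_0 = 15 V.
KCL at each unknown node (sum of currents leaving = 0; resistances in Ω):
  Node 1: (V_1 - 15)/150 + (V_1 - 0)/50 = 0
Collecting terms: 0.02667 × V_1 = 0.1  =>  V_1 = 3.75 V
Part 1:
  Read off the nodal solution: V_1 = 3.75 V
Part 2:
  I_R1 = (V_0 - V_1)/R1 = (15 - 3.75)/150 = 0.075 A
  Magnitude: I_R1 = 0.075 A
Part 3:
  I_R1 = (V_0 - V_1)/R1 = (15 - 3.75)/150 = 0.075 A
  P_R1 = I_R1² × R1 = (0.075)² × 150 = 0.8438 W
Part 4:
  Power in each resistor, P = (ΔV)²/R:
    P_R1 = (15 - 3.75)²/150 = 0.8438 W
    P_R2 = (3.75 - 0)²/50 = 0.2812 W
  P_total = P_R1 + P_R2 = 1.125 W

Final answers:
1. V_1 = 3.75 V
2. I_R1 = 0.075 A
3. P_R1 = 0.8438 W
4. P_total = 1.125 W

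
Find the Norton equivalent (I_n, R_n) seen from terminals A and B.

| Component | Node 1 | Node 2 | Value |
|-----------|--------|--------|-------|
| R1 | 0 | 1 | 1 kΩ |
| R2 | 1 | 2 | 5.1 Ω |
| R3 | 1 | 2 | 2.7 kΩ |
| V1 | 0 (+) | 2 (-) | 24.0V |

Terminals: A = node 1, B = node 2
Find the Thévenin equivalent first; then I_n = V_th/R_th and R_n = R_th.
Step 1 — V_th is the open-circuit voltage V_A - V_B (nothing connected across the terminals).
Nodal analysis, taking node 2 as the 0 V reference.
Source V1 fixes V_0 = 24 V.
KCL at each unknown node (sum of currents leaving = 0; resistances in Ω):
  Node 1: (V_1 - 24)/1000 + (V_1 - 0)/5.1 + (V_1 - 0)/2700 = 0
Collecting terms: 0.1974 × V_1 = 0.024  =>  V_1 = 0.1216 V
V_th = V_1 - V_2 = 0.1216 - 0 = 0.1216 V
Step 2 — R_th: zero the source — replace V1 by a short circuit (node 2 merges into node 0) — and find the resistance seen between A (node 1) and B (node 0).
Reduce the network between node 1 (A) and node 0 (B) by series/parallel combination:
  Rp1 = R1 ‖ R2 ‖ R3 (parallel, all between nodes 0 and 1) = 1/(1/1000 + 1/5.1 + 1/2700) = 5.065 Ω
R_th = 5.065 Ω
I_n = V_th/R_th = 0.1216/5.065 = 0.024 A, and R_n = R_th = 5.065 Ω

Final answer: I_n = 0.024 A, R_n = 5.065 Ω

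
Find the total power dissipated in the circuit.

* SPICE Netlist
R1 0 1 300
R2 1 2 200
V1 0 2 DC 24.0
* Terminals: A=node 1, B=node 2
Nodal analysis, taking node 2 as the 0 V reference.
Source V1 fixes V_0 = 24 V.
KCL at each unknown node (sum of currents leaving = 0; resistances in Ω):
  Node 1: (V_1 - 24)/300 + (V_1 - 0)/200 = 0
Collecting terms: 0.008333 × V_1 = 0.08  =>  V_1 = 9.6 V
Power in each resistor, P = (ΔV)²/R:
  P_R1 = (24 - 9.6)²/300 = 0.6912 W
  P_R2 = (9.6 - 0)²/200 = 0.4608 W
P_total = P_R1 + P_R2 = 1.152 W

Final answer: 1.152 W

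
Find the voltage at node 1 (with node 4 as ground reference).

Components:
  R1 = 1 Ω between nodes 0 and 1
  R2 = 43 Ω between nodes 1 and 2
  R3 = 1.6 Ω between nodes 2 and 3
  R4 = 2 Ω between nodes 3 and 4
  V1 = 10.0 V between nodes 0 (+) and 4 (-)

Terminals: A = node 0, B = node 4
Nodal analysis, taking node 4 as the 0 V reference.
Source V1 fixes V_0 = 10 V.
KCL at each unknown node (sum of currents leaving = 0; resistances in Ω):
  Node 1: (V_1 - 10)/1 + (V_1 - V_2)/43 = 0
  Node 2: (V_2 - V_1)/43 + (V_2 - V_3)/1.6 = 0
  Node 3: (V_3 - V_2)/1.6 + (V_3 - 0)/2 = 0
Collecting terms (coefficients in siemens):
  1.023·V_1 - 0.02326·V_2 = 10
  0.6483·V_2 - 0.02326·V_1 - 0.625·V_3 = 0
  1.125·V_3 - 0.625·V_2 = 0
Solving these 3 simultaneous equations (Gaussian elimination) gives:
  V_1 = 9.79 V, V_2 = 0.7563 V, V_3 = 0.4202 V
The requested potential is V_1 = 9.79 V.

Final answer: V_1 = 9.79 V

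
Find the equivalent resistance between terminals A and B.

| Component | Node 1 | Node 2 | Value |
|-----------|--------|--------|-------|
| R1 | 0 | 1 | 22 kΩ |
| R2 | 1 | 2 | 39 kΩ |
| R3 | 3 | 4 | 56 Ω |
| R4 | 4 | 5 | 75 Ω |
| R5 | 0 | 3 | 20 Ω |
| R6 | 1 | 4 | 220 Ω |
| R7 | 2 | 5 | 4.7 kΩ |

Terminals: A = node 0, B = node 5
The network is not a plain series/parallel combination. Inject a 1 A test current into terminal A (node 0) and return it from terminal B (node 5); then R_eq = V_A / (1 A).
Nodal analysis, taking node 5 as the 0 V reference.
Current source I_test pushes 1 A into node 0 and draws it out of node 5.
KCL at each unknown node (sum of currents leaving = 0; resistances in Ω):
  Node 0: (V_0 - V_1)/22000 + (V_0 - V_3)/20 - 1 = 0
  Node 1: (V_1 - V_0)/22000 + (V_1 - V_2)/39000 + (V_1 - V_4)/220 = 0
  Node 2: (V_2 - V_1)/39000 + (V_2 - 0)/4700 = 0
  Node 3: (V_3 - V_0)/20 + (V_3 - V_4)/56 = 0
  Node 4: (V_4 - V_1)/220 + (V_4 - V_3)/56 + (V_4 - 0)/75 = 0
Collecting terms (coefficients in siemens):
  0.05005·V_0 - 0.00004545·V_1 - 0.05·V_3 = 1
  0.004617·V_1 - 0.00004545·V_0 - 0.00002564·V_2 - 0.004545·V_4 = 0
  0.0002384·V_2 - 0.00002564·V_1 = 0
  0.06786·V_3 - 0.05·V_0 - 0.01786·V_4 = 0
  0.03574·V_4 - 0.004545·V_1 - 0.01786·V_3 = 0
Solving these 5 simultaneous equations (Gaussian elimination) gives:
  V_0 = 150.6 V, V_1 = 75.25 V, V_2 = 8.093 V, V_3 = 130.7 V
  V_4 = 74.87 V
R_eq = V_0 / 1 A = 150.6 Ω

Final answer: 150.6 Ω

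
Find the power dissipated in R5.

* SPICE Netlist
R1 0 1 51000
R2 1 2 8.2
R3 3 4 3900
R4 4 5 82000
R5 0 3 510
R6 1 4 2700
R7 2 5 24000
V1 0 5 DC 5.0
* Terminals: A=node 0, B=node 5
Nodal analysis, taking node 5 as the 0 V reference.
Source V1 fixes V_0 = 5 V.
KCL at each unknown node (sum of currents leaving = 0; resistances in Ω):
  Node 1: (V_1 - 5)/51000 + (V_1 - V_2)/8.2 + (V_1 - V_4)/2700 = 0
  Node 2: (V_2 - V_1)/8.2 + (V_2 - 0)/24000 = 0
  Node 3: (V_3 - V_4)/3900 + (V_3 - 5)/510 = 0
  Node 4: (V_4 - V_3)/3900 + (V_4 - 0)/82000 + (V_4 - V_1)/2700 = 0
Collecting terms (coefficients in siemens):
  0.1223·V_1 - 0.122·V_2 - 0.0003704·V_4 = 0.00009804
  0.122·V_2 - 0.122·V_1 = 0
  0.002217·V_3 - 0.0002564·V_4 = 0.009804
  0.000639·V_4 - 0.0003704·V_1 - 0.0002564·V_3 = 0
Solving these 4 simultaneous equations (Gaussian elimination) gives:
  V_1 = 3.812 V, V_2 = 3.811 V, V_3 = 4.905 V, V_4 = 4.178 V
I_R5 = (V_0 - V_3)/R5 = (5 - 4.905)/510 = 0.0001864 A
P_R5 = I_R5² × R5 = (0.0001864)² × 510 = 0.00001773 W

Final answer: 1.773e-05 W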